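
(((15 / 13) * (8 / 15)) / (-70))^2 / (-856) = -0.00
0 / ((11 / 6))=0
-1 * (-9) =9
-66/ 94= -33/ 47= -0.70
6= 6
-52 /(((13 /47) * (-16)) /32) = 376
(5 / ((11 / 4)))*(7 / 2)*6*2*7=5880 / 11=534.55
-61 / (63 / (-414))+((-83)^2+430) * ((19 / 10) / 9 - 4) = -17217913 / 630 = -27330.02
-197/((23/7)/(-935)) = 1289365/23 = 56059.35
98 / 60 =49 / 30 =1.63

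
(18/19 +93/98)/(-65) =-3531/121030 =-0.03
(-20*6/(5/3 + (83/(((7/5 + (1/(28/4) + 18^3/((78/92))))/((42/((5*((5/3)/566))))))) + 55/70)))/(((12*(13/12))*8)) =-182614950/5834476687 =-0.03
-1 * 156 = -156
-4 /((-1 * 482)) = 2 /241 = 0.01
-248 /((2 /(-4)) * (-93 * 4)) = -4 /3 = -1.33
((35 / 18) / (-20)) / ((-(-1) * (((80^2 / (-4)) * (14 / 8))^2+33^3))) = -7 / 567067464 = -0.00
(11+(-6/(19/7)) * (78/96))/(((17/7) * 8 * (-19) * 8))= -9793/3142144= -0.00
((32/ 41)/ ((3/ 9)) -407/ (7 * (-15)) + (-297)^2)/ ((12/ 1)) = 94941628/ 12915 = 7351.27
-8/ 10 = -4/ 5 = -0.80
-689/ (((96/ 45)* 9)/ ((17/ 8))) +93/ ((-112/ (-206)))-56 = 208573/ 5376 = 38.80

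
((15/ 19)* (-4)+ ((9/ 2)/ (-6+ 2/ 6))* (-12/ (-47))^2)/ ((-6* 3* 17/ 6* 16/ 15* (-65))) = -572529/ 630740188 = -0.00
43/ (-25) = -43/ 25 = -1.72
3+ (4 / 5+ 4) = 7.80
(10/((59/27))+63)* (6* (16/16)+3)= 35883/59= 608.19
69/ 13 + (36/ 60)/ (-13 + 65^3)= 7287783/ 1373060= 5.31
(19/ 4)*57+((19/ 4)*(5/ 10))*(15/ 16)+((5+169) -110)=43133/ 128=336.98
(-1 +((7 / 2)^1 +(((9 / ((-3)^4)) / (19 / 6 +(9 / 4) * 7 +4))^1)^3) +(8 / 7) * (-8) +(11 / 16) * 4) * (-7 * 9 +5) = 1774950838657 / 7861218750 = 225.79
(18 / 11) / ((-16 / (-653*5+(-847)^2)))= -803412 / 11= -73037.45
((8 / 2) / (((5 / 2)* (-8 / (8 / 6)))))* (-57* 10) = 152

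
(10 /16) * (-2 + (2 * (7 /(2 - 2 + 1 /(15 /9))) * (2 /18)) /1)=10 /27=0.37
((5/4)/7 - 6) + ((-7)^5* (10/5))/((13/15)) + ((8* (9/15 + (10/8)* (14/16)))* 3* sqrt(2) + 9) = -14116723/364 + 813* sqrt(2)/20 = -38724.72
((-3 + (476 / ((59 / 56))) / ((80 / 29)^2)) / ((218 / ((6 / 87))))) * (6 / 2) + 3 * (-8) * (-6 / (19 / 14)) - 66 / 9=210111615163 / 2126088600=98.83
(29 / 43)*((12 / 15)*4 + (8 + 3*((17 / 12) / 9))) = 60929 / 7740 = 7.87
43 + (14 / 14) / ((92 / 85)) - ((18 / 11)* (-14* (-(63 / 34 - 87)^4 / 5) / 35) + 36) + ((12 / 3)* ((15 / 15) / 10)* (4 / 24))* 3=-726999495199532 / 105654065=-6880942.02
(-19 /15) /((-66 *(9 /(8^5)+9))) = 311296 /145985895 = 0.00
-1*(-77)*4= 308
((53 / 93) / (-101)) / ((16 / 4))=-53 / 37572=-0.00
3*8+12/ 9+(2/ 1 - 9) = 55/ 3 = 18.33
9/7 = 1.29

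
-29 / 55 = -0.53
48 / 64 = 3 / 4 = 0.75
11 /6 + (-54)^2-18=17399 /6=2899.83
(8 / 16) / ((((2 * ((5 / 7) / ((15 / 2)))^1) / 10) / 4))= 105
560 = 560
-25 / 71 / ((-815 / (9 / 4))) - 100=-4629155 / 46292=-100.00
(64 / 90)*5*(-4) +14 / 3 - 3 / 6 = -181 / 18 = -10.06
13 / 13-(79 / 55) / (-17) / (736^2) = 506485839 / 506485760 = 1.00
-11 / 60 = -0.18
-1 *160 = -160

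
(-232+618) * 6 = 2316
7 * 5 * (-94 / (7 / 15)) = -7050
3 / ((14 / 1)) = 0.21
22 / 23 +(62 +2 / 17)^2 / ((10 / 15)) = 38478550 / 6647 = 5788.86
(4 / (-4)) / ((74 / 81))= -81 / 74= -1.09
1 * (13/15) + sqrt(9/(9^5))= 356/405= 0.88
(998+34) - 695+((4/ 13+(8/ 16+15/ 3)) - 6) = 336.81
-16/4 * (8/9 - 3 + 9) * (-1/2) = 124/9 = 13.78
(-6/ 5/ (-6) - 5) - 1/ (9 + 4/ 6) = -711/ 145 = -4.90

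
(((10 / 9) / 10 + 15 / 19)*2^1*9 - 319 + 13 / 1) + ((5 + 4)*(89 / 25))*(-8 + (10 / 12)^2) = -995333 / 1900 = -523.86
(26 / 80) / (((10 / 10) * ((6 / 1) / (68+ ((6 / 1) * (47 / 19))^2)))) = 15.62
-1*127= -127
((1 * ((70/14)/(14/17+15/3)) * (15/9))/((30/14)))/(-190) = -119/33858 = -0.00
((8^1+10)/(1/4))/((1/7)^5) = 1210104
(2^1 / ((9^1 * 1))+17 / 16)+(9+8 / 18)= 10.73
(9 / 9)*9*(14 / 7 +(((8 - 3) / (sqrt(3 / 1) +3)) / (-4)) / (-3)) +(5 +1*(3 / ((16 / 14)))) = 55 / 2 - 5*sqrt(3) / 8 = 26.42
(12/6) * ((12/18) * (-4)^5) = -4096/3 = -1365.33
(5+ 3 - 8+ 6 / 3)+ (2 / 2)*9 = 11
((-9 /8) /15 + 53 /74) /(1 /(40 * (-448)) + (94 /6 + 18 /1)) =0.02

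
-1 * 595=-595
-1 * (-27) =27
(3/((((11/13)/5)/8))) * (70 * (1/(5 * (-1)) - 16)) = -1769040/11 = -160821.82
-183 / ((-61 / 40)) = 120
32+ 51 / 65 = 2131 / 65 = 32.78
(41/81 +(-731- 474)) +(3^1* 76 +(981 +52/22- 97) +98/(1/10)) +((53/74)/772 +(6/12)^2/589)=26678975698217/29980717272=889.87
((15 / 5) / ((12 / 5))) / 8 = 5 / 32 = 0.16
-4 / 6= -2 / 3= -0.67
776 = 776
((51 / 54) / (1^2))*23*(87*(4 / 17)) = 1334 / 3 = 444.67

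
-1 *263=-263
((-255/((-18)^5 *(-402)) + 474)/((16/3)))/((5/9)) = 120017801003/750228480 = 159.97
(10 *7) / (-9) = -70 / 9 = -7.78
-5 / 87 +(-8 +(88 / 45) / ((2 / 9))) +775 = 337448 / 435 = 775.74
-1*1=-1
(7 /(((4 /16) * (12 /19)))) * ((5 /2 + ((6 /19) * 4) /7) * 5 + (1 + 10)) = 6491 /6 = 1081.83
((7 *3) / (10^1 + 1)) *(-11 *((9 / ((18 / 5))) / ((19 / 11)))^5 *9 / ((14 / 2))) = -171.50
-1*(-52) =52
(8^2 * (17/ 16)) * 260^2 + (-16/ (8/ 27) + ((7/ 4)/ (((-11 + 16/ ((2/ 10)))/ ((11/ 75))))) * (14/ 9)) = 428186890439/ 93150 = 4596746.01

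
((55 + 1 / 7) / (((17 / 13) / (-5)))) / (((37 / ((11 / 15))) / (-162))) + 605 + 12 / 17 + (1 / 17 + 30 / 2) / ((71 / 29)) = 402903481 / 312613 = 1288.83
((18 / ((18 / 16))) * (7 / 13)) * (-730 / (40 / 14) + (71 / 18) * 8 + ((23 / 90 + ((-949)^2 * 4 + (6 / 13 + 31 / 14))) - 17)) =236013915464 / 7605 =31034045.43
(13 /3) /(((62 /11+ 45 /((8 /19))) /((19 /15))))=21736 /445545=0.05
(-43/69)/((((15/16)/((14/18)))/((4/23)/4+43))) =-105952/4761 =-22.25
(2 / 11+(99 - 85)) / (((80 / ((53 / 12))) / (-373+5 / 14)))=-3594513 / 12320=-291.76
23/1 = 23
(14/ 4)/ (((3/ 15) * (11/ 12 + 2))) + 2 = 8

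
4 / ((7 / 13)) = 52 / 7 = 7.43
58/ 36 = 29/ 18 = 1.61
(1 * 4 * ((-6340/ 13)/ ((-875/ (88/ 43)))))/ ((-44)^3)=-634/ 11836825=-0.00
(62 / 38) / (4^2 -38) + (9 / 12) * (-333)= -208853 / 836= -249.82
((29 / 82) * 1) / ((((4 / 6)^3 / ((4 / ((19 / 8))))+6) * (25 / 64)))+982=23154106 / 23575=982.15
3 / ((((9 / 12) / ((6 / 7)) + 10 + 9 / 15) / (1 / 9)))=40 / 1377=0.03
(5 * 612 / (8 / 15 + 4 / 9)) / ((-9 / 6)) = -22950 / 11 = -2086.36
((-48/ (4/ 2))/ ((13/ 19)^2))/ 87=-2888/ 4901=-0.59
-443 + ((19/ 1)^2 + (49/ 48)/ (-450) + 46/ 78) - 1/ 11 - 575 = -2027807807/ 3088800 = -656.50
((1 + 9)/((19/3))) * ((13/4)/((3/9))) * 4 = 1170/19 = 61.58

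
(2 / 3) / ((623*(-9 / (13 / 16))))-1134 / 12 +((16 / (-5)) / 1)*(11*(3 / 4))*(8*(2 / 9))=-95162069 / 672840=-141.43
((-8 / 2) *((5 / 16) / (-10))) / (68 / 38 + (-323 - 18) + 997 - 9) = 19 / 98616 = 0.00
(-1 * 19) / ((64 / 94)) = -893 / 32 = -27.91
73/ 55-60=-3227/ 55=-58.67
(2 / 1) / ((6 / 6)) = 2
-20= -20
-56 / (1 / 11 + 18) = -616 / 199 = -3.10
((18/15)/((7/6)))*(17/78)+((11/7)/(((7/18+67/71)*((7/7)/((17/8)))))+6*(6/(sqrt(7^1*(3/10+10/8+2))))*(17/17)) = 650913/238420+72*sqrt(2485)/497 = 9.95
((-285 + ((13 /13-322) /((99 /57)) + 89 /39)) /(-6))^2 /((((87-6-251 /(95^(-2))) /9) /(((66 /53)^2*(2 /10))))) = -0.01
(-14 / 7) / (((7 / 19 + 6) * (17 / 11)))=-38 / 187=-0.20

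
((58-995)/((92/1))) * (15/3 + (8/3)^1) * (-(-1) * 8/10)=-937/15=-62.47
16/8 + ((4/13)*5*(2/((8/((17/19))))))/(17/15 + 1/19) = 10063/4394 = 2.29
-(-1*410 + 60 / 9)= 1210 / 3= 403.33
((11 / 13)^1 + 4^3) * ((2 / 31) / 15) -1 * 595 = -1198363 / 2015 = -594.72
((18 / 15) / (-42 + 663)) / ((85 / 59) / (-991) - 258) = -0.00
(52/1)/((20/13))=169/5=33.80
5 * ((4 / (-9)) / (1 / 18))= -40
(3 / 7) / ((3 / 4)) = 4 / 7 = 0.57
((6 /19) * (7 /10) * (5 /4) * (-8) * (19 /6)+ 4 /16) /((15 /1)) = -0.45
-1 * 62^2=-3844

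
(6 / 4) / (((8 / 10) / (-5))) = -75 / 8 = -9.38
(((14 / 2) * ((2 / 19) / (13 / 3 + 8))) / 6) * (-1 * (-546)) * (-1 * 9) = -34398 / 703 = -48.93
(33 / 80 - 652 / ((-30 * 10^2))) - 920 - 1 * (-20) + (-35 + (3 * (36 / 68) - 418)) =-137779757 / 102000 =-1350.78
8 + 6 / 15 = 42 / 5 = 8.40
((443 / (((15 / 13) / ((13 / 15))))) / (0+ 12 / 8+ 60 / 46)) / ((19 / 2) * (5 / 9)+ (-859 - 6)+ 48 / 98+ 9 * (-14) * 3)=-337500436 / 3519245775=-0.10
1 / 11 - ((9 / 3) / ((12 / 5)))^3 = -1311 / 704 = -1.86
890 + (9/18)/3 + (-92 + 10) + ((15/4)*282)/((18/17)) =21683/12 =1806.92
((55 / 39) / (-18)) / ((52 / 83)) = -0.13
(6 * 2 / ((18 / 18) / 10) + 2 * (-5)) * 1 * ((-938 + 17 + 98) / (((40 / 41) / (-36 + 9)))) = 10021671 / 4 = 2505417.75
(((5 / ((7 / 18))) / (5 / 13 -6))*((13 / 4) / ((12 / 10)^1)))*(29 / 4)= -367575 / 8176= -44.96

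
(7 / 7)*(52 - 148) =-96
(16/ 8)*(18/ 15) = 12/ 5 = 2.40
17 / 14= 1.21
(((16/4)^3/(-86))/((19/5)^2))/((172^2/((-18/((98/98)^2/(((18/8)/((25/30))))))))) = 2430/28702027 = 0.00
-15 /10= -1.50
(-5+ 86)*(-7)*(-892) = 505764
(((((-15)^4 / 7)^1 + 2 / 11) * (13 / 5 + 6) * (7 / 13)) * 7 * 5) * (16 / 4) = 670494356 / 143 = 4688771.72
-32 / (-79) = 32 / 79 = 0.41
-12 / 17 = -0.71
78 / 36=13 / 6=2.17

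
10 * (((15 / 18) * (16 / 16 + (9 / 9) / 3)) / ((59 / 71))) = 7100 / 531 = 13.37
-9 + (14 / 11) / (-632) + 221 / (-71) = -2989857 / 246796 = -12.11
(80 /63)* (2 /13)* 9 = 160 /91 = 1.76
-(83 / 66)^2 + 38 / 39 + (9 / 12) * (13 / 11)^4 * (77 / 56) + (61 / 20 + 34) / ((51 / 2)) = 1210380659 / 423577440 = 2.86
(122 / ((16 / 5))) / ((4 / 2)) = 305 / 16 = 19.06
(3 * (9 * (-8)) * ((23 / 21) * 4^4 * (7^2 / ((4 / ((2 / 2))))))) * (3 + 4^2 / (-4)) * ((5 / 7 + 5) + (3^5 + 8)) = 190453248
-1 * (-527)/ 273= 527/ 273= 1.93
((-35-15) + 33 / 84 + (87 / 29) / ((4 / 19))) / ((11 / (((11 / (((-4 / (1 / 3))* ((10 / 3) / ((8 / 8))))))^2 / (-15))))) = 363 / 22400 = 0.02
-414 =-414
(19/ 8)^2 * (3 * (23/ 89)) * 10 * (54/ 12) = 1120905/ 5696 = 196.79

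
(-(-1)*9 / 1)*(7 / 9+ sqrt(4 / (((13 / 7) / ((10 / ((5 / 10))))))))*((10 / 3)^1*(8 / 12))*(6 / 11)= 280 / 33+ 480*sqrt(455) / 143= 80.08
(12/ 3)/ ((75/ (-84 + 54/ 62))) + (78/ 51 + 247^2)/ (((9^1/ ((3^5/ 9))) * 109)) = 1674.76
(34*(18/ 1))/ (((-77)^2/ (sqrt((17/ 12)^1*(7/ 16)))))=51*sqrt(357)/ 11858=0.08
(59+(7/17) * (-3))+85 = 2427/17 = 142.76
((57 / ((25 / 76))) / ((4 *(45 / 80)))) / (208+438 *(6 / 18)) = 2888 / 13275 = 0.22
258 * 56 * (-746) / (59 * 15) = -3592736 / 295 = -12178.77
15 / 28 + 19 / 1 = 547 / 28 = 19.54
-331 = -331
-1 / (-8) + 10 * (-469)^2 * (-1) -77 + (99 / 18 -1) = -17597459 / 8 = -2199682.38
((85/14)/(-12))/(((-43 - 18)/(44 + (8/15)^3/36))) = 5680669/15564150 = 0.36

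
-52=-52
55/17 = 3.24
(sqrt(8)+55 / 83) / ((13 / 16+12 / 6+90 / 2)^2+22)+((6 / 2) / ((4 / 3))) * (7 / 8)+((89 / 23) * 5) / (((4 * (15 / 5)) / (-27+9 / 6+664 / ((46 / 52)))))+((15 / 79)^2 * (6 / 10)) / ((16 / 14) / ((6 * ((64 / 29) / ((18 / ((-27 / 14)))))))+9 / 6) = 512 * sqrt(2) / 590857+91013957101427564143 / 77716202181148320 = 1171.11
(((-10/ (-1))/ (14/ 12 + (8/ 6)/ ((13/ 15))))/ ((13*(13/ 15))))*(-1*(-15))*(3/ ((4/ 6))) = 60750/ 2743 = 22.15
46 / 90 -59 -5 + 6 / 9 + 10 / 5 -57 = -5302 / 45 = -117.82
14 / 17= 0.82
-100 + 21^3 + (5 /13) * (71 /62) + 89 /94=173544777 /18941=9162.39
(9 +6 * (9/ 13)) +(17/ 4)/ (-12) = 7987/ 624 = 12.80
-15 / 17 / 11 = -15 / 187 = -0.08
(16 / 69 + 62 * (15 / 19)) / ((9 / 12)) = 257896 / 3933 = 65.57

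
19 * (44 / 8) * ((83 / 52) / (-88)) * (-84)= 33117 / 208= 159.22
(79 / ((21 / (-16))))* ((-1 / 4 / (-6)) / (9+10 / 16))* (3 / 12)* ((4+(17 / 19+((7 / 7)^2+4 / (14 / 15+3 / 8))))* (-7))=8438464 / 2067219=4.08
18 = 18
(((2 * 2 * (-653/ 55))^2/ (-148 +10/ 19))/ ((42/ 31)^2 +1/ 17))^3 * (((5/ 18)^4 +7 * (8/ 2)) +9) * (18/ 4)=-144124701999517194407570940041389619545136/ 1644969818887238317337586500021578125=-87615.41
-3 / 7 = -0.43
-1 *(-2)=2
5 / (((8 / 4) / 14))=35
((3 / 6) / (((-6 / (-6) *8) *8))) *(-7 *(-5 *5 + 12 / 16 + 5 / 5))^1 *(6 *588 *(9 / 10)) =2583819 / 640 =4037.22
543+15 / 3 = 548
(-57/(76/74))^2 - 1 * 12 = 12273/4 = 3068.25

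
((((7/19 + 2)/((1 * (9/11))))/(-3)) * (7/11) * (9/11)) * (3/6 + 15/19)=-5145/7942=-0.65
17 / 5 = 3.40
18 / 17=1.06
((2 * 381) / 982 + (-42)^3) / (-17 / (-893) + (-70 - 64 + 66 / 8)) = 129938026044 / 220513501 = 589.25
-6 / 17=-0.35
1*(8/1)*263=2104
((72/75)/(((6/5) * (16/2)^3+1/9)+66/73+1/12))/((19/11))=63072/69847895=0.00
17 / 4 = 4.25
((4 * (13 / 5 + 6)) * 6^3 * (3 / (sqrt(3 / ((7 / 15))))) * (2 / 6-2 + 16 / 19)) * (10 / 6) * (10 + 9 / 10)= -10573872 * sqrt(35) / 475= -131696.57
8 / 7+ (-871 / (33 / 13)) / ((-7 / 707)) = 8005625 / 231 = 34656.39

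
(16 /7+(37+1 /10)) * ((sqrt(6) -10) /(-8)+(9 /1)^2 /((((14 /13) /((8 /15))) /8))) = 124348971 /9800 -2757 * sqrt(6) /560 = 12676.61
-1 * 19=-19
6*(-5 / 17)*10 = -300 / 17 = -17.65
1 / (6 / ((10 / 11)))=5 / 33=0.15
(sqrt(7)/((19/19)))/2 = sqrt(7)/2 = 1.32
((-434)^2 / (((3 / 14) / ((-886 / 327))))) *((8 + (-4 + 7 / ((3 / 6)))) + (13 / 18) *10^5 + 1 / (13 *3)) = -19747235512540816 / 114777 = -172048716315.47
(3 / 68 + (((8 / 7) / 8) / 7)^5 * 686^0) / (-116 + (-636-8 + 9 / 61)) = -51692974715 / 890324698115132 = -0.00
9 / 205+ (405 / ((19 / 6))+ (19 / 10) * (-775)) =-10474133 / 7790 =-1344.56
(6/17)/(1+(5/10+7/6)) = 9/68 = 0.13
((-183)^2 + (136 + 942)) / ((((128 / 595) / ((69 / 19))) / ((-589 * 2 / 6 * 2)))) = -14664531245 / 64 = -229133300.70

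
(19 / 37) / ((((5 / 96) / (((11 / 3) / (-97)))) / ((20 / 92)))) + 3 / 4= 0.67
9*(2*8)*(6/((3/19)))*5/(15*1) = 1824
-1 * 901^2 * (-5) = 4059005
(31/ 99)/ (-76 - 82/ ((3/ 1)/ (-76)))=31/ 198132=0.00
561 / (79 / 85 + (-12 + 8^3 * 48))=47685 / 2088019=0.02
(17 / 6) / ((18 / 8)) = 34 / 27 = 1.26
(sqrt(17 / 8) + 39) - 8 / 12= sqrt(34) / 4 + 115 / 3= 39.79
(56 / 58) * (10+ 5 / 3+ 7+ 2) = 19.95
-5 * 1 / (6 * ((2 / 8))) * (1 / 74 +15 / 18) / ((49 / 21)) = -940 / 777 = -1.21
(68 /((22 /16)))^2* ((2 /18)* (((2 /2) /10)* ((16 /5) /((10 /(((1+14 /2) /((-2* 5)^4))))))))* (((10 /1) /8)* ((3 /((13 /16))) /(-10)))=-1183744 /368671875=-0.00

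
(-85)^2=7225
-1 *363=-363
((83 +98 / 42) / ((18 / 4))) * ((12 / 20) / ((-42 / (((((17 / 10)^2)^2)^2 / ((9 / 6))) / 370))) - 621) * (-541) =1305212258884775581 / 204873046875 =6370834.42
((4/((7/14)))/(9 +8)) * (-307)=-144.47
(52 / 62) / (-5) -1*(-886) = 137304 / 155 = 885.83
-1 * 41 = -41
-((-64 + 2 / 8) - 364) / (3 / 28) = 11977 / 3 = 3992.33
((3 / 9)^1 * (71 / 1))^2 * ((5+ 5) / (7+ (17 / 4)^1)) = 40328 / 81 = 497.88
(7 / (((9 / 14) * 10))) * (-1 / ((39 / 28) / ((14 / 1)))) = -19208 / 1755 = -10.94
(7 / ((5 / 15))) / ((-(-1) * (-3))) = -7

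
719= 719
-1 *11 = -11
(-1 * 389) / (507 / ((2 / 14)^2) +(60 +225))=-0.02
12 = 12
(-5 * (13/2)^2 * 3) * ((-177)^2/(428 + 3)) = -79419015/1724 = -46066.71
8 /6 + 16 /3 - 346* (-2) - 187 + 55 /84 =14345 /28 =512.32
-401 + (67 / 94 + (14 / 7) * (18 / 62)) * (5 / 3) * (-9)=-1225049 / 2914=-420.40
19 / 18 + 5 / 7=223 / 126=1.77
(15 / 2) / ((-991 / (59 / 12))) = -295 / 7928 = -0.04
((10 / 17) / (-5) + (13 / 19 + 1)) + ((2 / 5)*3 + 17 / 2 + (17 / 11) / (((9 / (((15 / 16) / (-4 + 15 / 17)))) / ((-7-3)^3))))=177678617 / 2824635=62.90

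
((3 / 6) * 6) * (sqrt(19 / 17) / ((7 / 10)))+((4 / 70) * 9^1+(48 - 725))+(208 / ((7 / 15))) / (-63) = -502417 / 735+30 * sqrt(323) / 119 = -679.03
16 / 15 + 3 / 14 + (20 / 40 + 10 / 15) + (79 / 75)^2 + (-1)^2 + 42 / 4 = 1185749 / 78750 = 15.06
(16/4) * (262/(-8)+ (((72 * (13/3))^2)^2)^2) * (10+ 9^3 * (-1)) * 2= -516482522164061684965414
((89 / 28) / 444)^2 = 7921 / 154554624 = 0.00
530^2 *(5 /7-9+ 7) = -2528100 /7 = -361157.14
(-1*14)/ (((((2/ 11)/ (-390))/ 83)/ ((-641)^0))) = 2492490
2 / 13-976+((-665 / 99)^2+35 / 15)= -118289264 / 127413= -928.39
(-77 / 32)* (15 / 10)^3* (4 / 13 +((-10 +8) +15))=-108.07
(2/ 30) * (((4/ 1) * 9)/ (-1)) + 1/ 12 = -139/ 60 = -2.32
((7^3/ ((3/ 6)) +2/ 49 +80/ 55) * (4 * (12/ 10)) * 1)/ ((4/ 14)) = 889344/ 77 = 11549.92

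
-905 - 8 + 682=-231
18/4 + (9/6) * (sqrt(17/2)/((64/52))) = 39 * sqrt(34)/64 + 9/2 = 8.05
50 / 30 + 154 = 155.67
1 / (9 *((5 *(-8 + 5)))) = -1 / 135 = -0.01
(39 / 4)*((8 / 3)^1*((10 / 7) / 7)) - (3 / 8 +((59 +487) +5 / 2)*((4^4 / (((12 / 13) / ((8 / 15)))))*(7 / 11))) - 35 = -10023673669 / 194040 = -51657.77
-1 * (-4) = 4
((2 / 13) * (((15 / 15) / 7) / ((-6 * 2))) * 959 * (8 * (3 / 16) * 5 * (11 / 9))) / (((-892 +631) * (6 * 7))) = 7535 / 5130216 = 0.00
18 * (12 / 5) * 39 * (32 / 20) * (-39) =-2628288 / 25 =-105131.52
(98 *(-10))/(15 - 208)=980/193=5.08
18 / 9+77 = 79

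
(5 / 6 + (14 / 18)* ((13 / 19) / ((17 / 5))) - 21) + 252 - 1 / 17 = 1348447 / 5814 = 231.93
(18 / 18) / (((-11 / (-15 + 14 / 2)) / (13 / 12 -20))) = -13.76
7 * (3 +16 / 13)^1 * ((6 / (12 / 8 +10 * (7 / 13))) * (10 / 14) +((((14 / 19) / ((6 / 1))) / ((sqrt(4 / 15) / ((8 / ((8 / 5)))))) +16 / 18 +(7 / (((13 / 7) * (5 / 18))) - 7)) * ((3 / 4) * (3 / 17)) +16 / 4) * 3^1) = 121275 * sqrt(15) / 33592 +949379607 / 2057068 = 475.50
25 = 25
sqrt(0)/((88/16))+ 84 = 84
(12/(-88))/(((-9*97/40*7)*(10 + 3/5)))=100/1187571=0.00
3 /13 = 0.23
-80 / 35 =-16 / 7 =-2.29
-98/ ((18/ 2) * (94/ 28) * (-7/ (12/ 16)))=49/ 141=0.35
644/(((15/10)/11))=4722.67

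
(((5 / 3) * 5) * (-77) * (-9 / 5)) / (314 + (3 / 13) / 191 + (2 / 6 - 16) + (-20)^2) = 8603595 / 5201894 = 1.65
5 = 5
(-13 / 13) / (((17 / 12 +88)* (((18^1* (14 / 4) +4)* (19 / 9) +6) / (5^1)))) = -540 / 1423871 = -0.00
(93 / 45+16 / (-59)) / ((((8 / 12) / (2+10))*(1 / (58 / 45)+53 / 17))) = 9400524 / 1132505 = 8.30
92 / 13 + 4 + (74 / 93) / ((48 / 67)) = 353635 / 29016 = 12.19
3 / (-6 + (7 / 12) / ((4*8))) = -1152 / 2297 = -0.50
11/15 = 0.73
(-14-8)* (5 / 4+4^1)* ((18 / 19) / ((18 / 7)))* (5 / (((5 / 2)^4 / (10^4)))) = -1034880 / 19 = -54467.37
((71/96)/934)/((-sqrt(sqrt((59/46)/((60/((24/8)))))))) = -0.00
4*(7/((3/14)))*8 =3136/3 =1045.33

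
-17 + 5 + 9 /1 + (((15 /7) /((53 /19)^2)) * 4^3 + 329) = 6756698 /19663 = 343.62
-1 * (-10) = 10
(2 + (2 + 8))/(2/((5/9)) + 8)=30/29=1.03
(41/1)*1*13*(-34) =-18122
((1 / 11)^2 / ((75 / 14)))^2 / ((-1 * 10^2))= -49 / 2058890625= -0.00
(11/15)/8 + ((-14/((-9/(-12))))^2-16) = 119713/360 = 332.54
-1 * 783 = -783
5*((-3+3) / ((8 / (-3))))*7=0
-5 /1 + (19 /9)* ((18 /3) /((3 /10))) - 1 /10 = 3341 /90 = 37.12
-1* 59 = -59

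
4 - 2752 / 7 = -2724 / 7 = -389.14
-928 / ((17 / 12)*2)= -5568 / 17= -327.53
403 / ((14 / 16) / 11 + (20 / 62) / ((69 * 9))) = 682717464 / 135637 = 5033.42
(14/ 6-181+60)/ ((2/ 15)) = -890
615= 615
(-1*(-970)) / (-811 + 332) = -970 / 479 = -2.03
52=52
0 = 0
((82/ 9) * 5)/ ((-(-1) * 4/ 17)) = 3485/ 18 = 193.61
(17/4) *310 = 2635/2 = 1317.50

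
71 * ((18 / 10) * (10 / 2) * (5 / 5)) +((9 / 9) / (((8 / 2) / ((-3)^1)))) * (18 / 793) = 1013427 / 1586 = 638.98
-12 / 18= -2 / 3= -0.67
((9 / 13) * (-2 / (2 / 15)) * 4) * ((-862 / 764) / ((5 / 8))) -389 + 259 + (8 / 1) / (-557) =-76104950 / 1383031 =-55.03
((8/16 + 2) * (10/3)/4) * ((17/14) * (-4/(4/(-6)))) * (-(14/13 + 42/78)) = -1275/52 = -24.52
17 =17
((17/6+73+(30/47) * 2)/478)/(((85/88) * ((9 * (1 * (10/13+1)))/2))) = 2487628/118586781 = 0.02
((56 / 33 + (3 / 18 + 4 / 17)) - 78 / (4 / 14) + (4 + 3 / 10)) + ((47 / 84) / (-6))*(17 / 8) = -1005811769 / 3769920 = -266.80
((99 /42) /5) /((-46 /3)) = -99 /3220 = -0.03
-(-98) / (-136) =-0.72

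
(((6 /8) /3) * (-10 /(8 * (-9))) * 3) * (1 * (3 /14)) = 5 /224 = 0.02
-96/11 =-8.73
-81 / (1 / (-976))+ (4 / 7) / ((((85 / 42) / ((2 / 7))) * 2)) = 47038344 / 595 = 79056.04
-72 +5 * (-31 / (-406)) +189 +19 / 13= 627255 / 5278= 118.84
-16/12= -1.33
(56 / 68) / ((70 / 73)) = 73 / 85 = 0.86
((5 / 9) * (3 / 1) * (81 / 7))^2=18225 / 49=371.94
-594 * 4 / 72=-33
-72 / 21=-24 / 7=-3.43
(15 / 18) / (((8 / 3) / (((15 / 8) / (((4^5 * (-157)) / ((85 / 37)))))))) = -6375 / 761397248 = -0.00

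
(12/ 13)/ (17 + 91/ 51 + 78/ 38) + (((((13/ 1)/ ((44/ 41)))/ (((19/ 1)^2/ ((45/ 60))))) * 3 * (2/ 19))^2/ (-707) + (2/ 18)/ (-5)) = 67169774655282013681/ 3042426244241937833280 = 0.02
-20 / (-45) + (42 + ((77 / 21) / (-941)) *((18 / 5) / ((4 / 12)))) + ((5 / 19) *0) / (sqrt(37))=1795528 / 42345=42.40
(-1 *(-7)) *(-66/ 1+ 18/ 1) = -336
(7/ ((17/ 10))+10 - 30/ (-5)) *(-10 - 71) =-27702/ 17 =-1629.53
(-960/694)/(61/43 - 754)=6880/3743089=0.00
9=9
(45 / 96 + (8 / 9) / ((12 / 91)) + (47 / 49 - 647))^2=731462477986969 / 1792336896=408105.46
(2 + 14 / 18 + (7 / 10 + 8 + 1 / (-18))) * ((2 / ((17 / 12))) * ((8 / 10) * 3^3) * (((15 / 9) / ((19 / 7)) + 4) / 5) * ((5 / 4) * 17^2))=116114.22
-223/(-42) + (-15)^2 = 9673/42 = 230.31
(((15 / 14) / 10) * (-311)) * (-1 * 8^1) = 1866 / 7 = 266.57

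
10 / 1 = 10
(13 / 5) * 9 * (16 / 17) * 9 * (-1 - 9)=-33696 / 17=-1982.12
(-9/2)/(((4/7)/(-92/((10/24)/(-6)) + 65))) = -437787/40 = -10944.68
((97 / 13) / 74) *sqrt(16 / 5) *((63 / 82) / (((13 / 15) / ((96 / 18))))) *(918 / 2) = 44879184 *sqrt(5) / 256373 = 391.43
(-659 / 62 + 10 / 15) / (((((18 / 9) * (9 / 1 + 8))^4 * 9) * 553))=-0.00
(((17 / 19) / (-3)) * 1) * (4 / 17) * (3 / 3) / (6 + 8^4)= -2 / 116907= -0.00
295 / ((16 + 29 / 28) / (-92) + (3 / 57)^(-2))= 759920 / 929459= 0.82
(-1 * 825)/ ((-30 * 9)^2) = -11/ 972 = -0.01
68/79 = 0.86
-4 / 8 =-1 / 2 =-0.50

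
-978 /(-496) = 1.97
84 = 84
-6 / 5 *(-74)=444 / 5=88.80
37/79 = 0.47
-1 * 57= -57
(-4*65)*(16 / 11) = -378.18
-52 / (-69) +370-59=21511 / 69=311.75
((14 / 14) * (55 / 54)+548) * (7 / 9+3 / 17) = 2164231 / 4131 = 523.90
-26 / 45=-0.58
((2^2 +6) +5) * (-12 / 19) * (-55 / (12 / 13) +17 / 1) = 7665 / 19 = 403.42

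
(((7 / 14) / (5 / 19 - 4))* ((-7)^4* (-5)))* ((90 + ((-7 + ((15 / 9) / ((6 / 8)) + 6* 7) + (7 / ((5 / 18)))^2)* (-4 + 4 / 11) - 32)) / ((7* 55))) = -9957.37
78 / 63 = 26 / 21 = 1.24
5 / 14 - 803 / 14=-57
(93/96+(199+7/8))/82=6427/2624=2.45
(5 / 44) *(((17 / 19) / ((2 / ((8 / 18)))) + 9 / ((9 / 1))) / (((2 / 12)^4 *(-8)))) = -9225 / 418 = -22.07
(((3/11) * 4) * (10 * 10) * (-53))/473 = -63600/5203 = -12.22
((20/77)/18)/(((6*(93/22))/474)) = 1580/5859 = 0.27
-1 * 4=-4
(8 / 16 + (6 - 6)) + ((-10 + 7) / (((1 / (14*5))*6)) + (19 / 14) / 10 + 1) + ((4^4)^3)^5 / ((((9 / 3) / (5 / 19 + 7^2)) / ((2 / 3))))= 38707119237256750218958861595363633964371 / 2660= 14551548585434868503367990000000000000.00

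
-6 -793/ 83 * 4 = -3670/ 83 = -44.22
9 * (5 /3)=15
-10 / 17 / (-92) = 5 / 782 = 0.01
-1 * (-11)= 11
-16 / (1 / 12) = -192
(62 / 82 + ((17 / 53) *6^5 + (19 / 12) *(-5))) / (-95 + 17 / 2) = -28.75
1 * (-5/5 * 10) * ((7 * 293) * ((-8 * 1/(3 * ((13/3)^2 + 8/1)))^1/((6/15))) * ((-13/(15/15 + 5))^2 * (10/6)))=39951.48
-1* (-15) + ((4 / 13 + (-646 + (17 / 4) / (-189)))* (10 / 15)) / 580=24381863 / 1710072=14.26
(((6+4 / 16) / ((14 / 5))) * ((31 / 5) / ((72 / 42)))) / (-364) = -775 / 34944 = -0.02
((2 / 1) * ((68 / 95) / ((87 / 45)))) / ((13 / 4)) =1632 / 7163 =0.23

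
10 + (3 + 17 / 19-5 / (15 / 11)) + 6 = 16.23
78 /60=1.30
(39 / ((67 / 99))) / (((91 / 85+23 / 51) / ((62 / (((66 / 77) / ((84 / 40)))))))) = 299107809 / 51992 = 5752.96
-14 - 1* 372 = -386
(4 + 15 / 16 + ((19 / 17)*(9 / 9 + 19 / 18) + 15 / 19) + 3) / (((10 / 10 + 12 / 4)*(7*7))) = 512765 / 9116352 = 0.06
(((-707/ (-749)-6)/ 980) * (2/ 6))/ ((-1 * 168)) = 541/ 52849440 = 0.00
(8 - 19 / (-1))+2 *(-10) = 7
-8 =-8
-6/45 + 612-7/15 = 3057/5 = 611.40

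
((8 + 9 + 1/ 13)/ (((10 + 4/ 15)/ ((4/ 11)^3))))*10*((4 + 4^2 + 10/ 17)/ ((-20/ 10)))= -26640000/ 3235661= -8.23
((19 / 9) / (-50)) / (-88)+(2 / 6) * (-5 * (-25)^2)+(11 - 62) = -1092.67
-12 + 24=12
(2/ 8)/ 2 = 1/ 8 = 0.12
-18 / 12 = -3 / 2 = -1.50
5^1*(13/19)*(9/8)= 585/152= 3.85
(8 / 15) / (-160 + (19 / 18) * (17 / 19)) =-48 / 14315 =-0.00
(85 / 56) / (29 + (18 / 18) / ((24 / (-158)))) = 255 / 3766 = 0.07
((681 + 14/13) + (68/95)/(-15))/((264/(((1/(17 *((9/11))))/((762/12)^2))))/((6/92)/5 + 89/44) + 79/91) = 0.00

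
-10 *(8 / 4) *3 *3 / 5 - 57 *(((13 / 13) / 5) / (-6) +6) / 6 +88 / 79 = -434039 / 4740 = -91.57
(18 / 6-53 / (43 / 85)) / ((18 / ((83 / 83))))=-2188 / 387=-5.65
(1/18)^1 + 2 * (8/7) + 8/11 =4253/1386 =3.07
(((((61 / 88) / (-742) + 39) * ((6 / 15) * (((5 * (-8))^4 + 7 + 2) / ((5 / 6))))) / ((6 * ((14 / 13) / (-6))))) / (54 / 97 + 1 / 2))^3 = -14998776854940319986184690773883714173417037510101 / 200842439365085777875000000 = -74679320278897640010172.77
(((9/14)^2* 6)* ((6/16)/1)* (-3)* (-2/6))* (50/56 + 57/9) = 147501/21952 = 6.72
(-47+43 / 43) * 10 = -460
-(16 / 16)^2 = -1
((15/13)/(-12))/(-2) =5/104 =0.05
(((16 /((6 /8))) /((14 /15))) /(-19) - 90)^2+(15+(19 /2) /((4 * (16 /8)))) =2358771851 /283024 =8334.18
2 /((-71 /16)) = -32 /71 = -0.45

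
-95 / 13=-7.31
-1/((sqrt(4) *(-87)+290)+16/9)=-9/1060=-0.01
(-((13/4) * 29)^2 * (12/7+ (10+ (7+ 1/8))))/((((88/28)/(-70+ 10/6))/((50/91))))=59113364375/29568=1999234.46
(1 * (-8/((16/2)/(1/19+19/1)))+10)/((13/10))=-1720/247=-6.96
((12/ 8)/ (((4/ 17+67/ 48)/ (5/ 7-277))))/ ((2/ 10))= -11836080/ 9317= -1270.37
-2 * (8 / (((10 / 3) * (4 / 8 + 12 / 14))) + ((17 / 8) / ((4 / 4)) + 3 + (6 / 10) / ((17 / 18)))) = -97271 / 6460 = -15.06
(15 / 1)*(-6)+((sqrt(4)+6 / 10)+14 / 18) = -3898 / 45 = -86.62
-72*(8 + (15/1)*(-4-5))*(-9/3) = -27432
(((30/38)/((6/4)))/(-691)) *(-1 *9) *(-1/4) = -45/26258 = -0.00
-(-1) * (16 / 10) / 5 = 0.32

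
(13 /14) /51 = 13 /714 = 0.02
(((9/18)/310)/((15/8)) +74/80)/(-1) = -17221/18600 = -0.93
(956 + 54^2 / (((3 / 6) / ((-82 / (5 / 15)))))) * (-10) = 14337160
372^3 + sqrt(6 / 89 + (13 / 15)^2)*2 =2*sqrt(1458799) / 1335 + 51478848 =51478849.81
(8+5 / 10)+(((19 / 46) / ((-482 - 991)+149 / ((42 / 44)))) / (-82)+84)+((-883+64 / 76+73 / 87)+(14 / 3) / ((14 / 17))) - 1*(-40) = -128143309281583 / 172432132980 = -743.15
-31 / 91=-0.34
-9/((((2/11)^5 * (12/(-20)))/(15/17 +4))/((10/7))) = 1002542475/1904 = 526545.42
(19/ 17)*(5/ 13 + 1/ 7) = 912/ 1547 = 0.59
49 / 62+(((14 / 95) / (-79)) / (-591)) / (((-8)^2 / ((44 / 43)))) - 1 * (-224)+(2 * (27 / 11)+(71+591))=463948184964397 / 520296613320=891.70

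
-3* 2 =-6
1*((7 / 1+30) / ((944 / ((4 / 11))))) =37 / 2596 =0.01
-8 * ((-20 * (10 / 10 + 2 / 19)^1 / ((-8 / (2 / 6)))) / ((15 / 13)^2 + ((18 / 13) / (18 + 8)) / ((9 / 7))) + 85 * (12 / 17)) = -534875 / 1102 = -485.37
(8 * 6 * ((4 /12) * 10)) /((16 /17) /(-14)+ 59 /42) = 22848 /191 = 119.62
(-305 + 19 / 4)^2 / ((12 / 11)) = 15866411 / 192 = 82637.56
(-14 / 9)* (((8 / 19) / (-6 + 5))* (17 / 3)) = 3.71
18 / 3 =6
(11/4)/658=11/2632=0.00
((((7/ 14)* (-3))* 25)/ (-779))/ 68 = 75/ 105944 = 0.00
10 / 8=5 / 4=1.25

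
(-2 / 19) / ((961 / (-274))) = 548 / 18259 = 0.03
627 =627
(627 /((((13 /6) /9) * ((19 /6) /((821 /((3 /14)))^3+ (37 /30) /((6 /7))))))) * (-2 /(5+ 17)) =-273329233528113 /65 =-4205065131201.74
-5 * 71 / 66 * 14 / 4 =-2485 / 132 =-18.83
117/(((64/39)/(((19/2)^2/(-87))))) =-549081/7424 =-73.96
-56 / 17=-3.29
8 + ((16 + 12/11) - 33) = -87/11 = -7.91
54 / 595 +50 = 29804 / 595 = 50.09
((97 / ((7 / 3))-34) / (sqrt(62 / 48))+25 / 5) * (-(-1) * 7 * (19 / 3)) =665 / 3+2014 * sqrt(186) / 93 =517.01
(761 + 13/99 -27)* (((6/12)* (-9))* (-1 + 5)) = -145358/11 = -13214.36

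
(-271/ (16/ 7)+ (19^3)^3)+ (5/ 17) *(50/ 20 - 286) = 87771053740959/ 272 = 322687697577.06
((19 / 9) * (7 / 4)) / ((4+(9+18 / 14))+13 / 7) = 931 / 4068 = 0.23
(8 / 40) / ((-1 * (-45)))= 1 / 225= 0.00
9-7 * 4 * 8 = -215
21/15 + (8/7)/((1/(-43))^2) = 74009/35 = 2114.54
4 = 4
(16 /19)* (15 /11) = 240 /209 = 1.15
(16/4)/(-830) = -2/415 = -0.00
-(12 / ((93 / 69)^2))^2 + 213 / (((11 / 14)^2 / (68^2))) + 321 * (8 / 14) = 1248062597858100 / 782222287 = 1595534.44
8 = 8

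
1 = 1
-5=-5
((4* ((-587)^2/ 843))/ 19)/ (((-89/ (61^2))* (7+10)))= -211.63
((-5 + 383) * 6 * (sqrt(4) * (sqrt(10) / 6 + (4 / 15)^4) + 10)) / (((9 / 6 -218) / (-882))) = 1333584 * sqrt(10) / 433 + 25029988704 / 270625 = 102228.97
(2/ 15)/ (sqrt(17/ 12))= 0.11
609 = 609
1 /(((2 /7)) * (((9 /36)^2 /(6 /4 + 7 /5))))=812 /5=162.40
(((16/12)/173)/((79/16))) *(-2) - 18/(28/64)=-11809184/287007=-41.15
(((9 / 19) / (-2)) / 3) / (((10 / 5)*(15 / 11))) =-11 / 380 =-0.03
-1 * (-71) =71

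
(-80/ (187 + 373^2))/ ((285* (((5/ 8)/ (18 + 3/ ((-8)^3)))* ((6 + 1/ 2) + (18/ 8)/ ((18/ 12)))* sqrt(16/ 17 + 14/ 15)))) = -3071* sqrt(121890)/ 202442865920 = -0.00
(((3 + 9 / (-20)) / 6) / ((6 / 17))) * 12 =289 / 20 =14.45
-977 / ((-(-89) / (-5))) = 4885 / 89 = 54.89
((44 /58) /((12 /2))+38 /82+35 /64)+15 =3683821 /228288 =16.14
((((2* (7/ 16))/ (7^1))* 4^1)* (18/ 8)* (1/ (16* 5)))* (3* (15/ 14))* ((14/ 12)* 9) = 243/ 512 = 0.47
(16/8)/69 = 2/69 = 0.03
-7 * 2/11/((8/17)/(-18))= 1071/22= 48.68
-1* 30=-30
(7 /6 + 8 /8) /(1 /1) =13 /6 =2.17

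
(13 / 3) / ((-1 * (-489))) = 13 / 1467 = 0.01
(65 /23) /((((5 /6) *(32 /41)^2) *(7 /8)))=65559 /10304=6.36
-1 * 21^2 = -441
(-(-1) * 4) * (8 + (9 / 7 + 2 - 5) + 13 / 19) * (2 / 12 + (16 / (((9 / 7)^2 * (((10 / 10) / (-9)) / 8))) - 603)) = -4819370 / 133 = -36235.86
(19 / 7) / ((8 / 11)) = 209 / 56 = 3.73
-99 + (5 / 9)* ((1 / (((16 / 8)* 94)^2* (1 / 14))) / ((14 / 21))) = -10497133 / 106032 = -99.00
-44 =-44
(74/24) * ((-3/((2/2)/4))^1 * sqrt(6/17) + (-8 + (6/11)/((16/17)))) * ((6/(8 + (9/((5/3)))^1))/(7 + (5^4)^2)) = -120805/4606332544 - 555 * sqrt(102)/222464924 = -0.00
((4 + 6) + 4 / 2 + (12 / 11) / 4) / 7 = 135 / 77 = 1.75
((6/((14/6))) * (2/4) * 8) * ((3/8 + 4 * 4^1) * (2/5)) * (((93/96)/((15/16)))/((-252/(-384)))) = 129952/1225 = 106.08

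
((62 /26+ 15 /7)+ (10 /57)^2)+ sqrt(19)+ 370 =sqrt(19)+ 110741518 /295659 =378.92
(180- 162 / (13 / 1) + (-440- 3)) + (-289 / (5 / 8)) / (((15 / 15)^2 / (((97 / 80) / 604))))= -276.39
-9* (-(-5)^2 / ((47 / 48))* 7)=75600 / 47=1608.51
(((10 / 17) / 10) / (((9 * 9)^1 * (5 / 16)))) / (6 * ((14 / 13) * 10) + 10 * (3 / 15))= 0.00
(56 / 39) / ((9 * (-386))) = -28 / 67743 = -0.00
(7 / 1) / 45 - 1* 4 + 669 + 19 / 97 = 2904259 / 4365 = 665.35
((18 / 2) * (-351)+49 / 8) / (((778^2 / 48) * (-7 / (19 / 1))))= 1437711 / 2118494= 0.68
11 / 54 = 0.20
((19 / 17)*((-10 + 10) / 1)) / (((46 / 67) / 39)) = 0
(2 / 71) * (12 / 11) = 24 / 781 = 0.03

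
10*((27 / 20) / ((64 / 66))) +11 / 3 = 3377 / 192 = 17.59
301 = 301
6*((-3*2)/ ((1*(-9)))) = 4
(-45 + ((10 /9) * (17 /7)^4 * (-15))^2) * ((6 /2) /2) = 17437058858095 /34588806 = 504124.34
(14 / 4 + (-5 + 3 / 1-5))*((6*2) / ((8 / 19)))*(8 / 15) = -266 / 5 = -53.20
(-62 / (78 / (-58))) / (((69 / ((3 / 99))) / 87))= 52142 / 29601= 1.76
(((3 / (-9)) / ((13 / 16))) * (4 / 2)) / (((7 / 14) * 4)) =-16 / 39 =-0.41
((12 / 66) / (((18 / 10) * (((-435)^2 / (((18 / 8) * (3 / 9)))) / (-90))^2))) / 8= 1 / 622407280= 0.00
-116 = -116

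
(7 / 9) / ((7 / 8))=0.89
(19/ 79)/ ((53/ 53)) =19/ 79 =0.24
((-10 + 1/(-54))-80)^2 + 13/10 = 118165559/14580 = 8104.63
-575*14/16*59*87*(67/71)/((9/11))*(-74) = 187795467475/852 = 220417215.35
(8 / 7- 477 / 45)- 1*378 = -13561 / 35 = -387.46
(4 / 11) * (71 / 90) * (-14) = -1988 / 495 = -4.02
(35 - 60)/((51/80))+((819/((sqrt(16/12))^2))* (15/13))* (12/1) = 431755/51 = 8465.78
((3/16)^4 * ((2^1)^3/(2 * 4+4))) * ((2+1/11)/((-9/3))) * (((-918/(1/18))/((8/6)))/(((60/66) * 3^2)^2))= 348381/3276800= 0.11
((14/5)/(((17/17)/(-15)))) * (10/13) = -420/13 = -32.31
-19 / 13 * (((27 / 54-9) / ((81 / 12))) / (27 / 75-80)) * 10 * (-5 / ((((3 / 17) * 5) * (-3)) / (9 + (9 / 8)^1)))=-686375 / 155298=-4.42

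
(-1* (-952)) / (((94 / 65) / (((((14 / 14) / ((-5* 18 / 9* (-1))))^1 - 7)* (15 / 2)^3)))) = -360257625 / 188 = -1916263.96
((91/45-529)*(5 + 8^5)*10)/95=-1554357844/855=-1817962.39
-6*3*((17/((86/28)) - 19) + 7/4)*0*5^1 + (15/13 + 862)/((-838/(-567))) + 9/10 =15930279/27235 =584.92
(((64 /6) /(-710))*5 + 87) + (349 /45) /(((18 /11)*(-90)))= 449641931 /5175900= 86.87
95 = 95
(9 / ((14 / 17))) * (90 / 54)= 255 / 14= 18.21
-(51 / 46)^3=-132651 / 97336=-1.36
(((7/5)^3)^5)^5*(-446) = -1075691804386648213667006383329650533420024342473456854334612642578/26469779601696885595885078146238811314105987548828125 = -40638487383464.63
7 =7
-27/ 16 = -1.69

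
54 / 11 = 4.91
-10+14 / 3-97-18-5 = -376 / 3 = -125.33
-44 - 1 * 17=-61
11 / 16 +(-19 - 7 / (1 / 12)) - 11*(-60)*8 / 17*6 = 479051 / 272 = 1761.22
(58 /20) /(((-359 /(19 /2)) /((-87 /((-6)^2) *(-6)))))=-15979 /14360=-1.11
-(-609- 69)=678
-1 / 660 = -0.00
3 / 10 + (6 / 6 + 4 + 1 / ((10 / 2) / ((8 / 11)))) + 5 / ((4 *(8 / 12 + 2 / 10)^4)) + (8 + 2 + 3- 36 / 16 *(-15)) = 170943919 / 3141710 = 54.41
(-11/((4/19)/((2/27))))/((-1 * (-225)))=-209/12150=-0.02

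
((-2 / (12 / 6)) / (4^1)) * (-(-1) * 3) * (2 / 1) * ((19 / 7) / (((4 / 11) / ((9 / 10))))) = -5643 / 560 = -10.08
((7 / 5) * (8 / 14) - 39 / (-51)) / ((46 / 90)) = 1197 / 391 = 3.06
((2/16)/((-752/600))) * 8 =-75/94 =-0.80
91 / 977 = 0.09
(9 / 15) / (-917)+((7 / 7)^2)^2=4582 / 4585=1.00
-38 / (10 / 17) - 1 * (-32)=-163 / 5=-32.60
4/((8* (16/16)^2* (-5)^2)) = 1/50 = 0.02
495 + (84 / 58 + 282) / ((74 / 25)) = 633885 / 1073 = 590.76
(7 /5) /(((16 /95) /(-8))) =-133 /2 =-66.50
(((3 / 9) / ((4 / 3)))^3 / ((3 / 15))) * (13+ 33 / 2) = 295 / 128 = 2.30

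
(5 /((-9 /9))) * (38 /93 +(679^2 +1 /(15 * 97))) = -20795272766 /9021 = -2305207.05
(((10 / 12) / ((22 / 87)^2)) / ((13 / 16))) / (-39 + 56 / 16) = -50460 / 111683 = -0.45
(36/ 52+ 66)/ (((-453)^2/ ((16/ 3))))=4624/ 2667717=0.00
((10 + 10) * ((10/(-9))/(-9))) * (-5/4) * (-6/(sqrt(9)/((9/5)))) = 100/9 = 11.11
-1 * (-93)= 93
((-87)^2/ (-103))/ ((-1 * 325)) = 7569/ 33475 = 0.23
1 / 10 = 0.10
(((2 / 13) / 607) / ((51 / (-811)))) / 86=-811 / 17304963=-0.00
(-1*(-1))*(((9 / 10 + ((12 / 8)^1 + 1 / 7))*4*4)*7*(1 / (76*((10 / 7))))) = 1246 / 475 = 2.62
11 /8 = 1.38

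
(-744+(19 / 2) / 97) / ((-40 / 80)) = 144317 / 97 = 1487.80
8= 8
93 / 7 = 13.29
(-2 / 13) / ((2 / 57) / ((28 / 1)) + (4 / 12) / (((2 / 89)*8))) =-12768 / 153985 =-0.08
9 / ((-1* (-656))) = 9 / 656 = 0.01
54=54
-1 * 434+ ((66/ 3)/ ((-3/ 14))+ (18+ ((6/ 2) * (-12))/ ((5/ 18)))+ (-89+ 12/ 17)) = -187823/ 255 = -736.56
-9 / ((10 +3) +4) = -9 / 17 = -0.53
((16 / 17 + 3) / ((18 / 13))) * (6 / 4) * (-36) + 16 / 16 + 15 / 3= -2511 / 17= -147.71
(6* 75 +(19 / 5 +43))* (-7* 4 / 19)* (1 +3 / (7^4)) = -733.04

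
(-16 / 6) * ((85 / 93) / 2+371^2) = -102405244 / 279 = -367043.89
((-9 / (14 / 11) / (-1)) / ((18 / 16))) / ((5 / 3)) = 132 / 35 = 3.77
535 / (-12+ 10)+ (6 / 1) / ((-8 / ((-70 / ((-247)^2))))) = -16319855 / 61009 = -267.50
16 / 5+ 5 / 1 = 41 / 5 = 8.20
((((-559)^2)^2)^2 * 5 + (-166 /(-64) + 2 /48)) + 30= 4576523539027134662557213 /96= 47672120198199319401637.64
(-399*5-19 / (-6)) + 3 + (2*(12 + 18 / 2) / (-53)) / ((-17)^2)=-182778013 / 91902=-1988.84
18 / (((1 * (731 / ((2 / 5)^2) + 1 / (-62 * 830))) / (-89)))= -41219460 / 117553937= -0.35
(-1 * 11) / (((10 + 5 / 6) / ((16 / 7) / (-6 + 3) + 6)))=-5.32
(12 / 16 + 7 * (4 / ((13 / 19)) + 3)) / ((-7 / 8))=-6518 / 91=-71.63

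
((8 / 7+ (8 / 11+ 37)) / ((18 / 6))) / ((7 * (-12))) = -2993 / 19404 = -0.15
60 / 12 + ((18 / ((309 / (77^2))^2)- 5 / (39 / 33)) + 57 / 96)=29253345415 / 4413344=6628.39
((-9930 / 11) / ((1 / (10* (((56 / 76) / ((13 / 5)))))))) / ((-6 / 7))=8109500 / 2717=2984.73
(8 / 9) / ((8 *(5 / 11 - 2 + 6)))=11 / 441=0.02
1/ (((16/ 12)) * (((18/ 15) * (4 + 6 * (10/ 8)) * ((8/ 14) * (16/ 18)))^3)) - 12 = -12.00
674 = 674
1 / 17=0.06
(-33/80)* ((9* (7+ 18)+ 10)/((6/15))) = -242.34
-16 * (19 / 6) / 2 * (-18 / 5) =456 / 5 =91.20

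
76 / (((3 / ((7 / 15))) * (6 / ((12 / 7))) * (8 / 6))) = 38 / 15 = 2.53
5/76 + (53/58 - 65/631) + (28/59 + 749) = 61568349627/82052716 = 750.35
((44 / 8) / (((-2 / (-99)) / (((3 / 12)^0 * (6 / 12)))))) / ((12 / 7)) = 2541 / 32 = 79.41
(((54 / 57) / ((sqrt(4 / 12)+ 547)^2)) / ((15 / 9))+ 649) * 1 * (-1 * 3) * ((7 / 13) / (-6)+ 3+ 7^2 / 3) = -981129311217172691 / 26186304165970+ 3500253 * sqrt(3) / 26186304165970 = -37467.27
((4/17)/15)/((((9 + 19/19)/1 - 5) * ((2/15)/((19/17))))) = 38/1445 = 0.03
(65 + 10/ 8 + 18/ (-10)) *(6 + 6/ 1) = 3867/ 5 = 773.40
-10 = -10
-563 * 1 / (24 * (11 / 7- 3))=3941 / 240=16.42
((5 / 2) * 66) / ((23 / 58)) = 9570 / 23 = 416.09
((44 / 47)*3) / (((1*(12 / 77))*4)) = 847 / 188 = 4.51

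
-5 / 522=-0.01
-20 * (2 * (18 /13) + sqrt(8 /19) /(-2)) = -720 /13 + 20 * sqrt(38) /19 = -48.90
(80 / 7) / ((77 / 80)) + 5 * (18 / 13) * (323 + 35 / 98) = 15769255 / 7007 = 2250.50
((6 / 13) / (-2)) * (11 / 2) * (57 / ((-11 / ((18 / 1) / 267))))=513 / 1157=0.44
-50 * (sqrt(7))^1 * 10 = -500 * sqrt(7) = -1322.88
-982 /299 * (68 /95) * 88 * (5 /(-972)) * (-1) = -1469072 /1380483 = -1.06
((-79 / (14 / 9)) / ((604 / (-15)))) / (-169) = -0.01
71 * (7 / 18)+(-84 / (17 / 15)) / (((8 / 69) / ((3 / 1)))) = -289198 / 153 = -1890.18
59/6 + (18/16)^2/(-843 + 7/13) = 9.83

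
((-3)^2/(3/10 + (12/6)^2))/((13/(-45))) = -4050/559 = -7.25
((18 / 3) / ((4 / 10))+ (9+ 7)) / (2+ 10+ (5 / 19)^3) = 212629 / 82433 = 2.58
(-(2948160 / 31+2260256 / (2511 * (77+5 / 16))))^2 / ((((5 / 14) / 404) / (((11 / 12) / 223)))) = 1357562901919027110716186624 / 32272227826276905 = 42065980360.17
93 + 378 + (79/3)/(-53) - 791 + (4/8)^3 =-407513/1272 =-320.37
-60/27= -20/9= -2.22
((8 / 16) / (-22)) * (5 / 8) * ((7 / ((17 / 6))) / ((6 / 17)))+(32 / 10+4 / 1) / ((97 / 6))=59057 / 170720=0.35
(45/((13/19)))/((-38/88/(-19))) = 2893.85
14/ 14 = 1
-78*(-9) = 702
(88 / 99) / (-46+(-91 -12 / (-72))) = -0.01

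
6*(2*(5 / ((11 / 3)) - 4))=-348 / 11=-31.64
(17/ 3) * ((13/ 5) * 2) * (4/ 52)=34/ 15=2.27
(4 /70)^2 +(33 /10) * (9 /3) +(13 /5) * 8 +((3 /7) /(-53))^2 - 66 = -242913443 /6882050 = -35.30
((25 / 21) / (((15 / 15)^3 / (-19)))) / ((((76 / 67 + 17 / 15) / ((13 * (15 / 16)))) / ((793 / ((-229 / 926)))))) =11392714295625 / 29225896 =389815.74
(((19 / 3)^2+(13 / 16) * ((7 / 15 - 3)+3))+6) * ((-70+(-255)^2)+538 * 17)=2480382773 / 720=3444976.07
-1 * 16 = -16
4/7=0.57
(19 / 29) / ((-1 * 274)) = -19 / 7946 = -0.00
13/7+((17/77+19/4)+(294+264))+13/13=174275/308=565.83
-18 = -18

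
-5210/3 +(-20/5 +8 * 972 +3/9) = 18107/3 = 6035.67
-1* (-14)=14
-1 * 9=-9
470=470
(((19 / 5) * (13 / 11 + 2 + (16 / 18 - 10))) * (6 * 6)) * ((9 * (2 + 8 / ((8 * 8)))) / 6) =-568803 / 220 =-2585.47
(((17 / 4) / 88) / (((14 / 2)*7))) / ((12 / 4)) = 17 / 51744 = 0.00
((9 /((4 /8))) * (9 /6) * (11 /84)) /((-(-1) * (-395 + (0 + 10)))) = -9 /980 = -0.01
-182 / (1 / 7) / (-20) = 637 / 10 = 63.70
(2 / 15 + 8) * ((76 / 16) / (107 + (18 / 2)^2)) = 1159 / 5640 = 0.21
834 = 834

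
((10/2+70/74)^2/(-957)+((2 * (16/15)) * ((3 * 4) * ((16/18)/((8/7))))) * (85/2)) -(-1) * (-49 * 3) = 249825193/357309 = 699.19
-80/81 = -0.99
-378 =-378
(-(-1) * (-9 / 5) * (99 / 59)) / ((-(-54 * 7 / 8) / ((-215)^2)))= -1220340 / 413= -2954.82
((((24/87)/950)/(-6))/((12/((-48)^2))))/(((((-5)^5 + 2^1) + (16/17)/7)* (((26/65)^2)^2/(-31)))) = -737800/204763171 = -0.00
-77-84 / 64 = -1253 / 16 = -78.31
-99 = -99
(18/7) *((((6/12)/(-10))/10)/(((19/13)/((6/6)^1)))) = -117/13300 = -0.01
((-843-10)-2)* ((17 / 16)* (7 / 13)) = -101745 / 208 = -489.16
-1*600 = -600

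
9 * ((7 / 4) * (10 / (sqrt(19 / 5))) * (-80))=-12600 * sqrt(95) / 19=-6463.66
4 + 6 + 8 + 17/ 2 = 53/ 2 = 26.50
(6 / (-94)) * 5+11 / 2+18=2179 / 94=23.18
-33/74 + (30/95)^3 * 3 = -178395/507566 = -0.35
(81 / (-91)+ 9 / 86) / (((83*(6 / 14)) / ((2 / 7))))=-2049 / 324779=-0.01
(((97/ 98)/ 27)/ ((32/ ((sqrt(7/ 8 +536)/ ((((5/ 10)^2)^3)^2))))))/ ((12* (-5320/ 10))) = -97* sqrt(8590)/ 527877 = -0.02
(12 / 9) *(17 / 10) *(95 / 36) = 323 / 54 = 5.98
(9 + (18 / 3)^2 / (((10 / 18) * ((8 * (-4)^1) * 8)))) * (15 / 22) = 5.96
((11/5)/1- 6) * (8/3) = -152/15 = -10.13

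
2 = 2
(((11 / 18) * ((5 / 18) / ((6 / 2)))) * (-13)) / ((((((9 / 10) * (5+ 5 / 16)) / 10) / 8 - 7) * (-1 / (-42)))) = 6406400 / 1439127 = 4.45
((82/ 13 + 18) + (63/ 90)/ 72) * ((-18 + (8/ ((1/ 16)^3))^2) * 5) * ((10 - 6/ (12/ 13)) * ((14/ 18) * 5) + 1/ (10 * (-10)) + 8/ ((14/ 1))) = 10910668102673721371/ 5896800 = 1850269316014.40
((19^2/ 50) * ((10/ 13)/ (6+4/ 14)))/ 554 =2527/ 1584440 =0.00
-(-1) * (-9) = -9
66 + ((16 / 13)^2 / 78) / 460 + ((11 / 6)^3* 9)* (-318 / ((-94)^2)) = 1714639993373 / 26789514960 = 64.00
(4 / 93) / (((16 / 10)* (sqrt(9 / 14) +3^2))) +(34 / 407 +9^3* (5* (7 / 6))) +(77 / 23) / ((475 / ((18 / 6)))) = 3517095165263 / 827044350- sqrt(14) / 13950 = 4252.61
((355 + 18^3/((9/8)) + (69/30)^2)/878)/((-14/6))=-1663287/614600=-2.71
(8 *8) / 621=64 / 621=0.10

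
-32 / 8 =-4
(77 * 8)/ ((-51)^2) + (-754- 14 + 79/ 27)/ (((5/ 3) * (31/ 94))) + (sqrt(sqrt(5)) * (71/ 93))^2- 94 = -1484.40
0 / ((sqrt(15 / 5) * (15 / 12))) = 0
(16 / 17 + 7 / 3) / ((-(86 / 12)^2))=-2004 / 31433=-0.06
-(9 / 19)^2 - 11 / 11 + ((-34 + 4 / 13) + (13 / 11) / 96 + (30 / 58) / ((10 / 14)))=-4912329907 / 143718432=-34.18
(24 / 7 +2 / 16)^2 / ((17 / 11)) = 435611 / 53312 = 8.17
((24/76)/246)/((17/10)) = 10/13243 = 0.00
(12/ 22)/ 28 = 3/ 154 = 0.02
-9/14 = -0.64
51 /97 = 0.53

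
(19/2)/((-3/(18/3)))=-19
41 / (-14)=-41 / 14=-2.93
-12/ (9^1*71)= -4/ 213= -0.02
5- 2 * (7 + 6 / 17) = -165 / 17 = -9.71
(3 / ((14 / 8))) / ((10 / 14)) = 12 / 5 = 2.40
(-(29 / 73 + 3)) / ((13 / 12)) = -3.14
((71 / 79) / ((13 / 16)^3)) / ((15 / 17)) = 4943872 / 2603445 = 1.90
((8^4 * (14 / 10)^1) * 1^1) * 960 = 5505024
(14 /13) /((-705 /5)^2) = 14 /258453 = 0.00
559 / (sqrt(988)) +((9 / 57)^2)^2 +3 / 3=130402 / 130321 +43 *sqrt(247) / 38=18.78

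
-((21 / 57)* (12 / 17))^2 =-7056 / 104329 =-0.07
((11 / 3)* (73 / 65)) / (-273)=-803 / 53235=-0.02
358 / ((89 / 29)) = 10382 / 89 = 116.65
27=27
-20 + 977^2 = 954509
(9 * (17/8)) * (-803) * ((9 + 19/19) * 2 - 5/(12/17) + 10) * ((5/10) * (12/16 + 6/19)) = -912228075/4864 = -187546.89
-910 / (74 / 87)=-39585 / 37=-1069.86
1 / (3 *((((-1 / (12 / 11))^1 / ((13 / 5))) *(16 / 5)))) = -13 / 44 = -0.30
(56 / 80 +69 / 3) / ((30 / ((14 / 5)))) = 553 / 250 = 2.21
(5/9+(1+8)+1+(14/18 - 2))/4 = 7/3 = 2.33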